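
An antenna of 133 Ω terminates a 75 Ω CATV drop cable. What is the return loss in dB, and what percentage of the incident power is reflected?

Γ = (133 − 75)/(133 + 75) = 0.279
RL = −20·log₁₀(0.279) = 11.1 dB
P_refl/P_inc = |Γ|² = 0.0778

RL ≈ 11.1 dB; 7.78% of incident power reflected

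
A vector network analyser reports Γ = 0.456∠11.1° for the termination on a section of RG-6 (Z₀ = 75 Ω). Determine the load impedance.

Z_L ≈ 190 + j42.1 Ω

Z_L = Z_0·(1 + Γ)/(1 − Γ) = 75·(1.45 + j0.0878)/(0.553 − j0.0878)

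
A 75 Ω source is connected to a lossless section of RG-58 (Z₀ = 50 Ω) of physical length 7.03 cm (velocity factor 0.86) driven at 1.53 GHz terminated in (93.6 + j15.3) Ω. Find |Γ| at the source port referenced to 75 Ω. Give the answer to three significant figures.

λ = v/f = 0.86·c / 1.53 GHz = 0.169 m
βl = 2π·l/λ = 2π × 0.417 = 150°
tan(βl) = -0.575
Z_in = Z_0·(Z_L + jZ_0·tanβl)/(Z_0 + jZ_L·tanβl) = 49 + j33.4 Ω
Γ_s = (Z_in − Z_s)/(Z_in + Z_s) = (-26 + j33.4)/(124 + j33.4), |Γ_s| = 0.33

|Γ| ≈ 0.33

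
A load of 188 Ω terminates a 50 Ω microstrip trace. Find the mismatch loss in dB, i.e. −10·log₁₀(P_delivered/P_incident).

Γ = (188 − 50)/(188 + 50) = 0.58
|Γ|² = 0.336, so P_del/P_inc = 1 − |Γ|² = 0.664
ML = −10·log₁₀(1 − |Γ|²)

mismatch loss ≈ 1.78 dB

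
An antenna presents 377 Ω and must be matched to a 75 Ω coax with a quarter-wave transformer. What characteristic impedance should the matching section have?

Z_qwt ≈ 168 Ω

Z_qwt = √(Z_0·R_L) = √(75 × 377) = √28280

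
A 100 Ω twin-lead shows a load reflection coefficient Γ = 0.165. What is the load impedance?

Z_L ≈ 140 Ω

Z_L = Z_0·(1 + Γ)/(1 − Γ) = 100·(1.17)/(0.835)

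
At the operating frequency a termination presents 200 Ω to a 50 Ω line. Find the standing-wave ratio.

Γ = (200 − 50)/(200 + 50) = 0.6
VSWR = (1 + 0.6)/(1 − 0.6)

VSWR ≈ 4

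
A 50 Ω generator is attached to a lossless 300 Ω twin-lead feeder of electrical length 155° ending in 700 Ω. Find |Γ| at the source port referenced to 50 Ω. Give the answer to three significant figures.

tan(βl) = -0.466
Z_in = Z_0·(Z_L + jZ_0·tanβl)/(Z_0 + jZ_L·tanβl) = 390 + j285 Ω
Γ_s = (Z_in − Z_s)/(Z_in + Z_s) = (340 + j285)/(440 + j285), |Γ_s| = 0.846

|Γ| ≈ 0.846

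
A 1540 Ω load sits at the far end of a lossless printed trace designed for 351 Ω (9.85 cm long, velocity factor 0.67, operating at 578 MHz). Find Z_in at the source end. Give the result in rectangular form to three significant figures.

Z_in ≈ 83.4 + j70.4 Ω

λ = v/f = 0.67·c / 578 MHz = 0.348 m
βl = 2π·l/λ = 2π × 0.283 = 102°
tan(βl) = tan(102°) = -4.72
Z_in = Z_0·(Z_L + jZ_0·tanβl)/(Z_0 + jZ_L·tanβl)
     = 351·(1540 − j1660)/(351 − j7260)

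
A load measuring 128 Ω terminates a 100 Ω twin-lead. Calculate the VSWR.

Γ = (128 − 100)/(128 + 100) = 0.123
VSWR = (1 + 0.123)/(1 − 0.123)

VSWR ≈ 1.28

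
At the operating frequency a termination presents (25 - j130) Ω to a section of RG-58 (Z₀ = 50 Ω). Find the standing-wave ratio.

Γ = (Z_L − Z_0)/(Z_L + Z_0) = (-25 − j130)/(75 − j130)
|Γ| = 132/150 = 0.882
VSWR = (1 + |Γ|)/(1 − |Γ|) = 1.88/0.118

VSWR ≈ 16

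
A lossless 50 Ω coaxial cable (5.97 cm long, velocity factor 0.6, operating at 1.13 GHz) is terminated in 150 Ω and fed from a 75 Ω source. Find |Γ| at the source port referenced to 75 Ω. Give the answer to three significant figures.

|Γ| ≈ 0.536

λ = v/f = 0.6·c / 1.13 GHz = 0.159 m
βl = 2π·l/λ = 2π × 0.375 = 135°
tan(βl) = -1
Z_in = Z_0·(Z_L + jZ_0·tanβl)/(Z_0 + jZ_L·tanβl) = 29.9 + j39.9 Ω
Γ_s = (Z_in − Z_s)/(Z_in + Z_s) = (-45.1 + j39.9)/(105 + j39.9), |Γ_s| = 0.536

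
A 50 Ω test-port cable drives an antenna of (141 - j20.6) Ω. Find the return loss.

RL ≈ 6.27 dB

Γ = (91 − j20.6)/(191 − j20.6), |Γ| = 0.486
RL = −20·log₁₀|Γ| = −20·log₁₀(0.486)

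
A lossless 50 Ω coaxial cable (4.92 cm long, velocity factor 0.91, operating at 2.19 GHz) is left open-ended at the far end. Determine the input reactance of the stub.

λ = v/f = 0.91·c / 2.19 GHz = 0.125 m
βl = 2π·l/λ = 2π × 0.395 = 142°
tan(βl) = -0.779
For an open-ended stub, Z_in = −jZ_0·cot(βl) = −jZ_0/tan(βl)

X_in ≈ 64.2 Ω (inductive)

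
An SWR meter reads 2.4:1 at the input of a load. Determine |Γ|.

|Γ| ≈ 0.412

|Γ| = (S − 1)/(S + 1) = (2.4 − 1)/(2.4 + 1) = 1.4/3.4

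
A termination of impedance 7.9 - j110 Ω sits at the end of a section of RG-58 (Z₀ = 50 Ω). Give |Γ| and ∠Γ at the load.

Γ = (Z_L − Z_0)/(Z_L + Z_0) = (-42.1 − j110)/(57.9 − j110)
|Γ| = 118/124 = 0.947

Γ ≈ 0.947 ∠ -48.7°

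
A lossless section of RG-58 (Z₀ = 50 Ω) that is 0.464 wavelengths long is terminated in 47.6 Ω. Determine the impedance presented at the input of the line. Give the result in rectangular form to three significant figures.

Z_in ≈ 47.8 − j1.03 Ω

βl = 2π × 0.464 = 167°
tan(βl) = tan(167°) = -0.23
Z_in = Z_0·(Z_L + jZ_0·tanβl)/(Z_0 + jZ_L·tanβl)
     = 50·(47.6 − j11.5)/(50 − j11)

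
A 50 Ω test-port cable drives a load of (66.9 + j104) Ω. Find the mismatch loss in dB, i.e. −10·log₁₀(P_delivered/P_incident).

mismatch loss ≈ 2.62 dB

Γ = (16.9 + j104)/(116.9 + j104), |Γ| = 0.673
|Γ|² = 0.453, so P_del/P_inc = 1 − |Γ|² = 0.547
ML = −10·log₁₀(1 − |Γ|²)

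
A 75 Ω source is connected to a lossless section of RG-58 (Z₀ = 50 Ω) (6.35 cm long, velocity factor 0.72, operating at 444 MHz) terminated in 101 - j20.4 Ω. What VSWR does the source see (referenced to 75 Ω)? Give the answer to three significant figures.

VSWR ≈ 2.65

λ = v/f = 0.72·c / 444 MHz = 0.486 m
βl = 2π·l/λ = 2π × 0.131 = 47°
tan(βl) = 1.07
Z_in = Z_0·(Z_L + jZ_0·tanβl)/(Z_0 + jZ_L·tanβl) = 32.1 − j25.3 Ω
Γ_s = (Z_in − Z_s)/(Z_in + Z_s) = (-42.9 − j25.3)/(107 − j25.3), |Γ_s| = 0.452
VSWR = (1 + |Γ_s|)/(1 − |Γ_s|)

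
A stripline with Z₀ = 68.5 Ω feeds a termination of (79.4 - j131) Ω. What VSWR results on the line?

VSWR ≈ 4.98

Γ = (Z_L − Z_0)/(Z_L + Z_0) = (10.9 − j131)/(147.9 − j131)
|Γ| = 131/198 = 0.665
VSWR = (1 + |Γ|)/(1 − |Γ|) = 1.67/0.335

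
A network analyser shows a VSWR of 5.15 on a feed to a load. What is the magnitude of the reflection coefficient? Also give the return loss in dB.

|Γ| = (S − 1)/(S + 1) = (5.15 − 1)/(5.15 + 1) = 4.15/6.15
RL = −20·log₁₀|Γ| = −20·log₁₀(0.675)

|Γ| ≈ 0.675; return loss ≈ 3.42 dB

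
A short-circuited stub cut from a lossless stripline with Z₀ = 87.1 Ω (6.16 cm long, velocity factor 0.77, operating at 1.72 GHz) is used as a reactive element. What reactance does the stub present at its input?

X_in ≈ -23.1 Ω (capacitive)

λ = v/f = 0.77·c / 1.72 GHz = 0.134 m
βl = 2π·l/λ = 2π × 0.459 = 165°
tan(βl) = -0.266
For a short-circuited stub, Z_in = jZ_0·tan(βl)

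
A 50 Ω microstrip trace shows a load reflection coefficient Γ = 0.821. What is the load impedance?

Z_L = Z_0·(1 + Γ)/(1 − Γ) = 50·(1.82)/(0.179)

Z_L ≈ 509 Ω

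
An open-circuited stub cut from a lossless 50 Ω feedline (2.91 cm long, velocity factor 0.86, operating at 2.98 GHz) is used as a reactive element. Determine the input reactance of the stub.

X_in ≈ 30 Ω (inductive)

λ = v/f = 0.86·c / 2.98 GHz = 0.0866 m
βl = 2π·l/λ = 2π × 0.336 = 121°
tan(βl) = -1.66
For an open-circuited stub, Z_in = −jZ_0·cot(βl) = −jZ_0/tan(βl)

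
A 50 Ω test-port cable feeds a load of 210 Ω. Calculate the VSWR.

VSWR ≈ 4.2

For a purely resistive load, VSWR = R_L/Z_0 or Z_0/R_L (whichever > 1) = 210/50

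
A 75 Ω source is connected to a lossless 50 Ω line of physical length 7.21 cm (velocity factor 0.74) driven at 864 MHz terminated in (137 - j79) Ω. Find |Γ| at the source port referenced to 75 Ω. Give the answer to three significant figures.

|Γ| ≈ 0.68

λ = v/f = 0.74·c / 864 MHz = 0.257 m
βl = 2π·l/λ = 2π × 0.281 = 101°
tan(βl) = -5.14
Z_in = Z_0·(Z_L + jZ_0·tanβl)/(Z_0 + jZ_L·tanβl) = 15.1 + j17.4 Ω
Γ_s = (Z_in − Z_s)/(Z_in + Z_s) = (-59.9 + j17.4)/(90.1 + j17.4), |Γ_s| = 0.68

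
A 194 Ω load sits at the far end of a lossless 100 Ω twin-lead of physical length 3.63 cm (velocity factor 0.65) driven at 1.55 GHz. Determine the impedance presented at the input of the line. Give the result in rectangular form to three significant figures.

Z_in ≈ 53.8 + j17.8 Ω

λ = v/f = 0.65·c / 1.55 GHz = 0.126 m
βl = 2π·l/λ = 2π × 0.289 = 104°
tan(βl) = tan(104°) = -4.05
Z_in = Z_0·(Z_L + jZ_0·tanβl)/(Z_0 + jZ_L·tanβl)
     = 100·(194 − j405)/(100 − j785)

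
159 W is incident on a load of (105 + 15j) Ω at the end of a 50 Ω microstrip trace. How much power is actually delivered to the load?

|Γ| = |(55 + j15)/(155 + j15)| = 0.366
|Γ|² = 0.134
P_refl = |Γ|²·P_inc = 21.3 W, P_del = (1 − |Γ|²)·P_inc = 138 W

P_delivered ≈ 138 W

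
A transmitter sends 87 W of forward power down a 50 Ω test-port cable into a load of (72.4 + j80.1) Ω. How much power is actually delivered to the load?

P_delivered ≈ 58.9 W

|Γ| = |(22.4 + j80.1)/(122.4 + j80.1)| = 0.569
|Γ|² = 0.323
P_refl = |Γ|²·P_inc = 28.1 W, P_del = (1 − |Γ|²)·P_inc = 58.9 W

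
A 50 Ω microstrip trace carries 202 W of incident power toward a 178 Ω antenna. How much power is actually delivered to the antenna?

P_delivered ≈ 138 W

Γ = (178 − 50)/(178 + 50) = 0.561
|Γ|² = 0.315
P_refl = |Γ|²·P_inc = 63.7 W, P_del = (1 − |Γ|²)·P_inc = 138 W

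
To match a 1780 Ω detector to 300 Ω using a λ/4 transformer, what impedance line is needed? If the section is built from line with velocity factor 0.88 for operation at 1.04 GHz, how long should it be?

Z_qwt ≈ 731 Ω; length ≈ 6.35 cm

Z_qwt = √(Z_0·R_L) = √(300 × 1780) = √534000
λ = 0.88·c/f = 0.254 m, so l = λ/4 = 0.0635 m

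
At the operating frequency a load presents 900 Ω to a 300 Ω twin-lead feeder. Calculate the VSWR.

For a purely resistive load, VSWR = R_L/Z_0 or Z_0/R_L (whichever > 1) = 900/300

VSWR ≈ 3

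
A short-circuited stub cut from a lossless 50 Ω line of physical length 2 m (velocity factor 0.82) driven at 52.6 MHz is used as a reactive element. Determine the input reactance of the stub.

λ = v/f = 0.82·c / 52.6 MHz = 4.68 m
βl = 2π·l/λ = 2π × 0.428 = 154°
tan(βl) = -0.489
For a short-circuited stub, Z_in = jZ_0·tan(βl)

X_in ≈ -24.4 Ω (capacitive)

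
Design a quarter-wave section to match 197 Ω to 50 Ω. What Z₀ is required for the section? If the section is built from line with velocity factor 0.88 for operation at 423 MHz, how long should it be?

Z_qwt ≈ 99.2 Ω; length ≈ 15.6 cm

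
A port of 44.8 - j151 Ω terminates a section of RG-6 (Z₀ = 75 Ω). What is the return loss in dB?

Γ = (-30.2 − j151)/(119.8 − j151), |Γ| = 0.799
RL = −20·log₁₀|Γ| = −20·log₁₀(0.799)

RL ≈ 1.95 dB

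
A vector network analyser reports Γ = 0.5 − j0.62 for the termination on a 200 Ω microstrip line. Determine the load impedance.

Z_L = Z_0·(1 + Γ)/(1 − Γ) = 200·(1.5 − j0.62)/(0.5 + j0.62)

Z_L ≈ 115 − j391 Ω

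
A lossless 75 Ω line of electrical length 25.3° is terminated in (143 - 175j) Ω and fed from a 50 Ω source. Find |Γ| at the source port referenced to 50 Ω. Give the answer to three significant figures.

|Γ| ≈ 0.71

tan(βl) = 0.473
Z_in = Z_0·(Z_L + jZ_0·tanβl)/(Z_0 + jZ_L·tanβl) = 33.4 − j80.7 Ω
Γ_s = (Z_in − Z_s)/(Z_in + Z_s) = (-16.6 − j80.7)/(83.4 − j80.7), |Γ_s| = 0.71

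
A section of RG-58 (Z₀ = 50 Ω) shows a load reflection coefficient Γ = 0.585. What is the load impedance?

Z_L ≈ 191 Ω

Z_L = Z_0·(1 + Γ)/(1 − Γ) = 50·(1.58)/(0.415)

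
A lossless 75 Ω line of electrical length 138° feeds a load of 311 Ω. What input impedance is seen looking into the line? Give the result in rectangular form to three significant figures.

Z_in ≈ 37.7 + j73.2 Ω

tan(βl) = tan(138°) = -0.9
Z_in = Z_0·(Z_L + jZ_0·tanβl)/(Z_0 + jZ_L·tanβl)
     = 75·(311 − j67.5)/(75 − j280)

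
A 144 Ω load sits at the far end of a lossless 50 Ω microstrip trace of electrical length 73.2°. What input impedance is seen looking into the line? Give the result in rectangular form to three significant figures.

tan(βl) = tan(73.2°) = 3.31
Z_in = Z_0·(Z_L + jZ_0·tanβl)/(Z_0 + jZ_L·tanβl)
     = 50·(144 + j166)/(50 + j477)

Z_in ≈ 18.7 − j13.1 Ω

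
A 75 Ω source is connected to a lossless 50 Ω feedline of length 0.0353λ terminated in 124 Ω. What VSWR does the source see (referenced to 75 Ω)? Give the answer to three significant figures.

βl = 2π × 0.0353 = 12.7°
tan(βl) = 0.226
Z_in = Z_0·(Z_L + jZ_0·tanβl)/(Z_0 + jZ_L·tanβl) = 99.3 − j44.2 Ω
Γ_s = (Z_in − Z_s)/(Z_in + Z_s) = (24.3 − j44.2)/(174 − j44.2), |Γ_s| = 0.281
VSWR = (1 + |Γ_s|)/(1 − |Γ_s|)

VSWR ≈ 1.78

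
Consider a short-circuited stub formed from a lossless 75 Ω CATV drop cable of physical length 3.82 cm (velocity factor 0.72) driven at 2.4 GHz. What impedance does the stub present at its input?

Z_in ≈ −j38.5 Ω

λ = v/f = 0.72·c / 2.4 GHz = 0.09 m
βl = 2π·l/λ = 2π × 0.424 = 153°
tan(βl) = -0.514
For a short-circuited stub, Z_in = jZ_0·tan(βl)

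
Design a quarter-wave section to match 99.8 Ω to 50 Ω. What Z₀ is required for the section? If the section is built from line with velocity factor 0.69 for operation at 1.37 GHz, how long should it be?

Z_qwt ≈ 70.6 Ω; length ≈ 3.78 cm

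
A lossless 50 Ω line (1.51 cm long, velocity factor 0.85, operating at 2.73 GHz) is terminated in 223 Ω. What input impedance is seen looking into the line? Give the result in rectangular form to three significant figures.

Z_in ≈ 15.2 − j28.9 Ω

λ = v/f = 0.85·c / 2.73 GHz = 0.0934 m
βl = 2π·l/λ = 2π × 0.162 = 58.2°
tan(βl) = tan(58.2°) = 1.61
Z_in = Z_0·(Z_L + jZ_0·tanβl)/(Z_0 + jZ_L·tanβl)
     = 50·(223 + j80.6)/(50 + j360)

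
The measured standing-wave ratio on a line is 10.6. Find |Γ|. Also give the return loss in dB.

|Γ| = (S − 1)/(S + 1) = (10.6 − 1)/(10.6 + 1) = 9.6/11.6
RL = −20·log₁₀|Γ| = −20·log₁₀(0.828)

|Γ| ≈ 0.828; return loss ≈ 1.64 dB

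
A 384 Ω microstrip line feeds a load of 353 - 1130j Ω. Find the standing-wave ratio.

VSWR ≈ 11.3

Γ = (Z_L − Z_0)/(Z_L + Z_0) = (-31 − j1130)/(737 − j1130)
|Γ| = 1130/1350 = 0.838
VSWR = (1 + |Γ|)/(1 − |Γ|) = 1.84/0.162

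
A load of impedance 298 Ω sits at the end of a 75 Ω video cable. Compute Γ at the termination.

Γ = (Z_L − Z_0)/(Z_L + Z_0) = (298 − 75)/(298 + 75) = 223/373

Γ = 0.598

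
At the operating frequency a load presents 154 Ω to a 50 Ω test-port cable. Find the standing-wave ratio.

VSWR ≈ 3.08

Γ = (154 − 50)/(154 + 50) = 0.51
VSWR = (1 + 0.51)/(1 − 0.51)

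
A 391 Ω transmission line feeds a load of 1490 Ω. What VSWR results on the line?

For a purely resistive load, VSWR = R_L/Z_0 or Z_0/R_L (whichever > 1) = 1490/391

VSWR ≈ 3.81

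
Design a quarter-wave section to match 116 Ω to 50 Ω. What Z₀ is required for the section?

Z_qwt = √(Z_0·R_L) = √(50 × 116) = √5800

Z_qwt ≈ 76.2 Ω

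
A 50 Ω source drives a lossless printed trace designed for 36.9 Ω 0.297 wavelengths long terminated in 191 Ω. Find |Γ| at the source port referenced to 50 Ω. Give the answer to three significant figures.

|Γ| ≈ 0.742

βl = 2π × 0.297 = 107°
tan(βl) = -3.29
Z_in = Z_0·(Z_L + jZ_0·tanβl)/(Z_0 + jZ_L·tanβl) = 7.76 + j10.8 Ω
Γ_s = (Z_in − Z_s)/(Z_in + Z_s) = (-42.2 + j10.8)/(57.8 + j10.8), |Γ_s| = 0.742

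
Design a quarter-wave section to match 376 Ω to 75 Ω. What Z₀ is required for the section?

Z_qwt ≈ 168 Ω

Z_qwt = √(Z_0·R_L) = √(75 × 376) = √28200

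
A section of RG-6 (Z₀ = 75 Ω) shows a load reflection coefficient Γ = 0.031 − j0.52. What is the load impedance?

Z_L ≈ 45.2 − j64.5 Ω

Z_L = Z_0·(1 + Γ)/(1 − Γ) = 75·(1.03 − j0.52)/(0.969 + j0.52)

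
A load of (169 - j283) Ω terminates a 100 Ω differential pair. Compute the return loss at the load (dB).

RL ≈ 2.54 dB

Γ = (69 − j283)/(269 − j283), |Γ| = 0.746
RL = −20·log₁₀|Γ| = −20·log₁₀(0.746)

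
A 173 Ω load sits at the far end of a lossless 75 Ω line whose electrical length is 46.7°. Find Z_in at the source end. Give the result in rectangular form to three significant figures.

tan(βl) = tan(46.7°) = 1.06
Z_in = Z_0·(Z_L + jZ_0·tanβl)/(Z_0 + jZ_L·tanβl)
     = 75·(173 + j79.6)/(75 + j184)

Z_in ≈ 52.6 − j49.2 Ω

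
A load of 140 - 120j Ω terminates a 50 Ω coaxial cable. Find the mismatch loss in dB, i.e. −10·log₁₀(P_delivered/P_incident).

Γ = (90 − j120)/(190 − j120), |Γ| = 0.667
|Γ|² = 0.446, so P_del/P_inc = 1 − |Γ|² = 0.554
ML = −10·log₁₀(1 − |Γ|²)

mismatch loss ≈ 2.56 dB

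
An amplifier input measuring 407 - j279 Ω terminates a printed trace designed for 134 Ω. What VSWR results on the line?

Γ = (Z_L − Z_0)/(Z_L + Z_0) = (273 − j279)/(541 − j279)
|Γ| = 390/609 = 0.641
VSWR = (1 + |Γ|)/(1 − |Γ|) = 1.64/0.359

VSWR ≈ 4.58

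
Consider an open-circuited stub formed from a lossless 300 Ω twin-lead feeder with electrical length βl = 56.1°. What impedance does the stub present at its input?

Z_in ≈ −j202 Ω

tan(βl) = 1.49
For an open-circuited stub, Z_in = −jZ_0·cot(βl) = −jZ_0/tan(βl)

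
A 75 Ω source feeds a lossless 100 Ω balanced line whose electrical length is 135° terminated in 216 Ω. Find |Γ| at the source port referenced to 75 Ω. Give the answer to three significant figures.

|Γ| ≈ 0.393

tan(βl) = -1
Z_in = Z_0·(Z_L + jZ_0·tanβl)/(Z_0 + jZ_L·tanβl) = 76.2 + j64.7 Ω
Γ_s = (Z_in − Z_s)/(Z_in + Z_s) = (1.25 + j64.7)/(151 + j64.7), |Γ_s| = 0.393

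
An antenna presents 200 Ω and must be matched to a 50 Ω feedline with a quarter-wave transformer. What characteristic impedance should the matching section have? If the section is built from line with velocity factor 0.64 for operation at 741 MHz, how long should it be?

Z_qwt = √(Z_0·R_L) = √(50 × 200) = √10000
λ = 0.64·c/f = 0.259 m, so l = λ/4 = 0.0648 m

Z_qwt ≈ 100 Ω; length ≈ 6.48 cm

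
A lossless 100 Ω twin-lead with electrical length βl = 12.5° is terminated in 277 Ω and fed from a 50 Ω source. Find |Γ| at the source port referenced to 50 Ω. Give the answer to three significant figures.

|Γ| ≈ 0.686

tan(βl) = 0.222
Z_in = Z_0·(Z_L + jZ_0·tanβl)/(Z_0 + jZ_L·tanβl) = 211 − j107 Ω
Γ_s = (Z_in − Z_s)/(Z_in + Z_s) = (161 − j107)/(261 − j107), |Γ_s| = 0.686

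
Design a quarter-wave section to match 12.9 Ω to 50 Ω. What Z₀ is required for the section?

Z_qwt = √(Z_0·R_L) = √(50 × 12.9) = √645

Z_qwt ≈ 25.4 Ω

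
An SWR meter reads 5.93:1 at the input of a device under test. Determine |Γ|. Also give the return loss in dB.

|Γ| = (S − 1)/(S + 1) = (5.93 − 1)/(5.93 + 1) = 4.93/6.93
RL = −20·log₁₀|Γ| = −20·log₁₀(0.711)

|Γ| ≈ 0.711; return loss ≈ 2.96 dB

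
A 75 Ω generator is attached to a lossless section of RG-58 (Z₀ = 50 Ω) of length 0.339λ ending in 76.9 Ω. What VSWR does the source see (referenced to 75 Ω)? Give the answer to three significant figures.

βl = 2π × 0.339 = 122°
tan(βl) = -1.6
Z_in = Z_0·(Z_L + jZ_0·tanβl)/(Z_0 + jZ_L·tanβl) = 38.8 + j15.5 Ω
Γ_s = (Z_in − Z_s)/(Z_in + Z_s) = (-36.2 + j15.5)/(114 + j15.5), |Γ_s| = 0.343
VSWR = (1 + |Γ_s|)/(1 − |Γ_s|)

VSWR ≈ 2.04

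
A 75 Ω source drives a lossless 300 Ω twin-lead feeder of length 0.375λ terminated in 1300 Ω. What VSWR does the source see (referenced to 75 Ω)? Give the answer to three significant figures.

VSWR ≈ 9.59

βl = 2π × 0.375 = 135°
tan(βl) = -1
Z_in = Z_0·(Z_L + jZ_0·tanβl)/(Z_0 + jZ_L·tanβl) = 131 + j270 Ω
Γ_s = (Z_in − Z_s)/(Z_in + Z_s) = (56.5 + j270)/(206 + j270), |Γ_s| = 0.811
VSWR = (1 + |Γ_s|)/(1 − |Γ_s|)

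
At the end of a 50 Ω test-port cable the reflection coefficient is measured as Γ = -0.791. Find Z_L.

Z_L = Z_0·(1 + Γ)/(1 − Γ) = 50·(0.209)/(1.79)

Z_L ≈ 5.83 Ω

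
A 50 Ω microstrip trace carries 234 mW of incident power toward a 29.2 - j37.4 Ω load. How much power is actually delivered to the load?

P_delivered ≈ 178 mW

|Γ| = |(-20.8 − j37.4)/(79.2 − j37.4)| = 0.489
|Γ|² = 0.239
P_refl = |Γ|²·P_inc = 55.9 mW, P_del = (1 − |Γ|²)·P_inc = 178 mW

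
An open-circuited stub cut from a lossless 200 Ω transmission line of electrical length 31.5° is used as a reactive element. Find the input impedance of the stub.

Z_in ≈ −j326 Ω

tan(βl) = 0.613
For an open-circuited stub, Z_in = −jZ_0·cot(βl) = −jZ_0/tan(βl)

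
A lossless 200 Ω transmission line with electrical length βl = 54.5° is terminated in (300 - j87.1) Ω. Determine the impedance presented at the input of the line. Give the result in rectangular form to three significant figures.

tan(βl) = tan(54.5°) = 1.4
Z_in = Z_0·(Z_L + jZ_0·tanβl)/(Z_0 + jZ_L·tanβl)
     = 200·(300 + j193)/(322 + j421)

Z_in ≈ 127 − j45.5 Ω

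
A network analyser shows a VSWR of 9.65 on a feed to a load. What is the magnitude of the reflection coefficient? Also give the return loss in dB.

|Γ| ≈ 0.812; return loss ≈ 1.81 dB

|Γ| = (S − 1)/(S + 1) = (9.65 − 1)/(9.65 + 1) = 8.65/10.7
RL = −20·log₁₀|Γ| = −20·log₁₀(0.812)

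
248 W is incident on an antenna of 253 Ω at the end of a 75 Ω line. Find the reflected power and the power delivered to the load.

P_reflected ≈ 73 W; P_delivered ≈ 175 W

Γ = (253 − 75)/(253 + 75) = 0.543
|Γ|² = 0.295
P_refl = |Γ|²·P_inc = 73 W, P_del = (1 − |Γ|²)·P_inc = 175 W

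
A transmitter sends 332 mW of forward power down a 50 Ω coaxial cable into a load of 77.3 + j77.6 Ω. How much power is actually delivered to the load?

|Γ| = |(27.3 + j77.6)/(127.3 + j77.6)| = 0.552
|Γ|² = 0.304
P_refl = |Γ|²·P_inc = 101 mW, P_del = (1 − |Γ|²)·P_inc = 231 mW

P_delivered ≈ 231 mW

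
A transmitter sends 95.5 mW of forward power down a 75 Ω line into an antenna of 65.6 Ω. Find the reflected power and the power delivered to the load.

P_reflected ≈ 0.427 mW; P_delivered ≈ 95.1 mW

Γ = (65.6 − 75)/(65.6 + 75) = -0.0669
|Γ|² = 0.00447
P_refl = |Γ|²·P_inc = 0.427 mW, P_del = (1 − |Γ|²)·P_inc = 95.1 mW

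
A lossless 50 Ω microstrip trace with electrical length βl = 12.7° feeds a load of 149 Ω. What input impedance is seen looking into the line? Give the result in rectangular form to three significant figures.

Z_in ≈ 108 − j61.2 Ω

tan(βl) = tan(12.7°) = 0.225
Z_in = Z_0·(Z_L + jZ_0·tanβl)/(Z_0 + jZ_L·tanβl)
     = 50·(149 + j11.3)/(50 + j33.6)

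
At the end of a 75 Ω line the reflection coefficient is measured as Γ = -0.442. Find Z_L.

Z_L ≈ 29 Ω

Z_L = Z_0·(1 + Γ)/(1 − Γ) = 75·(0.558)/(1.44)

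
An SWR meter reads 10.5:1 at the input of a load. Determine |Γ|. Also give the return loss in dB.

|Γ| ≈ 0.826; return loss ≈ 1.66 dB

|Γ| = (S − 1)/(S + 1) = (10.5 − 1)/(10.5 + 1) = 9.5/11.5
RL = −20·log₁₀|Γ| = −20·log₁₀(0.826)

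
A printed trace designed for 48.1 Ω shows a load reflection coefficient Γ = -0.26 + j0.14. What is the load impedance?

Z_L ≈ 27.3 + j8.38 Ω

Z_L = Z_0·(1 + Γ)/(1 − Γ) = 48.1·(0.74 + j0.14)/(1.26 − j0.14)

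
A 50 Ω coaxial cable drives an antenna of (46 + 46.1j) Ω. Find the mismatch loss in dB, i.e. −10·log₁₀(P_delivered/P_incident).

mismatch loss ≈ 0.909 dB

Γ = (-4 + j46.1)/(96 + j46.1), |Γ| = 0.435
|Γ|² = 0.189, so P_del/P_inc = 1 − |Γ|² = 0.811
ML = −10·log₁₀(1 − |Γ|²)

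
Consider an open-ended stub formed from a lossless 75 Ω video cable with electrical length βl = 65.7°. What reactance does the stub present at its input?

X_in ≈ -33.9 Ω (capacitive)

tan(βl) = 2.21
For an open-ended stub, Z_in = −jZ_0·cot(βl) = −jZ_0/tan(βl)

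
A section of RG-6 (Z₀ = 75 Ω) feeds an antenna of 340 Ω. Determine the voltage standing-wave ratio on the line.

Γ = (340 − 75)/(340 + 75) = 0.639
VSWR = (1 + 0.639)/(1 − 0.639)

VSWR ≈ 4.53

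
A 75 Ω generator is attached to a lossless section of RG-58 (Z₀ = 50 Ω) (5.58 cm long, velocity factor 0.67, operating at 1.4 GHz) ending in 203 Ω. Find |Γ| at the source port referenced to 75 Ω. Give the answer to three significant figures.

|Γ| ≈ 0.612

λ = v/f = 0.67·c / 1.4 GHz = 0.144 m
βl = 2π·l/λ = 2π × 0.389 = 140°
tan(βl) = -0.842
Z_in = Z_0·(Z_L + jZ_0·tanβl)/(Z_0 + jZ_L·tanβl) = 27.4 + j51.4 Ω
Γ_s = (Z_in − Z_s)/(Z_in + Z_s) = (-47.6 + j51.4)/(102 + j51.4), |Γ_s| = 0.612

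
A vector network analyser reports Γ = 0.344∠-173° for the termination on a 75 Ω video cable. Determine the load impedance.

Z_L = Z_0·(1 + Γ)/(1 − Γ) = 75·(0.659 − j0.0419)/(1.34 + j0.0419)

Z_L ≈ 36.7 − j3.49 Ω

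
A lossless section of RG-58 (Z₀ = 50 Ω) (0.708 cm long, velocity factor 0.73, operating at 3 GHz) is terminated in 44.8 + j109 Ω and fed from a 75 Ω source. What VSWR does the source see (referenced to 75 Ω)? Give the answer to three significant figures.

VSWR ≈ 5.1

λ = v/f = 0.73·c / 3 GHz = 0.073 m
βl = 2π·l/λ = 2π × 0.097 = 34.9°
tan(βl) = 0.698
Z_in = Z_0·(Z_L + jZ_0·tanβl)/(Z_0 + jZ_L·tanβl) = 100 − j155 Ω
Γ_s = (Z_in − Z_s)/(Z_in + Z_s) = (25.5 − j155)/(175 − j155), |Γ_s| = 0.672
VSWR = (1 + |Γ_s|)/(1 − |Γ_s|)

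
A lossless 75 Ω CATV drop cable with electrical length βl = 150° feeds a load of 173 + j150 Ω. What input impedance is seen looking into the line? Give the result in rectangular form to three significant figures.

Z_in ≈ 36 + j71.7 Ω

tan(βl) = tan(150°) = -0.577
Z_in = Z_0·(Z_L + jZ_0·tanβl)/(Z_0 + jZ_L·tanβl)
     = 75·(173 + j107)/(162 − j99.9)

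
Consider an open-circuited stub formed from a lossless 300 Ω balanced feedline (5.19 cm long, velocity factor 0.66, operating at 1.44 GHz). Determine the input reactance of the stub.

λ = v/f = 0.66·c / 1.44 GHz = 0.138 m
βl = 2π·l/λ = 2π × 0.377 = 136°
tan(βl) = -0.97
For an open-circuited stub, Z_in = −jZ_0·cot(βl) = −jZ_0/tan(βl)

X_in ≈ 309 Ω (inductive)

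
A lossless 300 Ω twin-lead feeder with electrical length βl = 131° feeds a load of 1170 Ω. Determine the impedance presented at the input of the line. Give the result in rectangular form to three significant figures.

tan(βl) = tan(131°) = -1.15
Z_in = Z_0·(Z_L + jZ_0·tanβl)/(Z_0 + jZ_L·tanβl)
     = 300·(1170 − j345)/(300 − j1350)

Z_in ≈ 129 + j232 Ω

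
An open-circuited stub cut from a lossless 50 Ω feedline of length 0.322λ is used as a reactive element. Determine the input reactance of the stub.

X_in ≈ 24.3 Ω (inductive)

βl = 2π × 0.322 = 116°
tan(βl) = -2.06
For an open-circuited stub, Z_in = −jZ_0·cot(βl) = −jZ_0/tan(βl)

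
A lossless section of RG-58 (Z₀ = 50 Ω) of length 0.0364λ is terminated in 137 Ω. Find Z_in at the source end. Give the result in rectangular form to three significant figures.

βl = 2π × 0.0364 = 13.1°
tan(βl) = tan(13.1°) = 0.233
Z_in = Z_0·(Z_L + jZ_0·tanβl)/(Z_0 + jZ_L·tanβl)
     = 50·(137 + j11.6)/(50 + j31.9)

Z_in ≈ 103 − j53.8 Ω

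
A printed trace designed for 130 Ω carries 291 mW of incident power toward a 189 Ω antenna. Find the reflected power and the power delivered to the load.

Γ = (189 − 130)/(189 + 130) = 0.185
|Γ|² = 0.0342
P_refl = |Γ|²·P_inc = 9.95 mW, P_del = (1 − |Γ|²)·P_inc = 281 mW

P_reflected ≈ 9.95 mW; P_delivered ≈ 281 mW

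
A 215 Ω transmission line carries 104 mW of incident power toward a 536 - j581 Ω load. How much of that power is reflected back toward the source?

|Γ| = |(321 − j581)/(751 − j581)| = 0.699
|Γ|² = 0.489
P_refl = |Γ|²·P_inc = 50.8 mW, P_del = (1 − |Γ|²)·P_inc = 53.2 mW

P_reflected ≈ 50.8 mW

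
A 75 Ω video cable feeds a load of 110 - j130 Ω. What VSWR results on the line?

Γ = (Z_L − Z_0)/(Z_L + Z_0) = (35 − j130)/(185 − j130)
|Γ| = 135/226 = 0.595
VSWR = (1 + |Γ|)/(1 − |Γ|) = 1.6/0.405

VSWR ≈ 3.94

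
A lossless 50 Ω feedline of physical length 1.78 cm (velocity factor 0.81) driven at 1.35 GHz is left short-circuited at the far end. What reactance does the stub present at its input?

X_in ≈ 35.8 Ω (inductive)

λ = v/f = 0.81·c / 1.35 GHz = 0.18 m
βl = 2π·l/λ = 2π × 0.0989 = 35.6°
tan(βl) = 0.716
For a short-circuited stub, Z_in = jZ_0·tan(βl)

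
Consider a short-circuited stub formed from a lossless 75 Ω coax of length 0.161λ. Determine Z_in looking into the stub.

βl = 2π × 0.161 = 58°
tan(βl) = 1.6
For a short-circuited stub, Z_in = jZ_0·tan(βl)

Z_in ≈ +j120 Ω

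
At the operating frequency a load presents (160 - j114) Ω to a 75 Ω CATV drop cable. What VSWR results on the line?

VSWR ≈ 3.39

Γ = (Z_L − Z_0)/(Z_L + Z_0) = (85 − j114)/(235 − j114)
|Γ| = 142/261 = 0.544
VSWR = (1 + |Γ|)/(1 − |Γ|) = 1.54/0.456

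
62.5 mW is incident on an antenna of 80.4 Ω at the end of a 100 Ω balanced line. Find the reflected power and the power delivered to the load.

P_reflected ≈ 0.738 mW; P_delivered ≈ 61.8 mW

Γ = (80.4 − 100)/(80.4 + 100) = -0.109
|Γ|² = 0.0118
P_refl = |Γ|²·P_inc = 0.738 mW, P_del = (1 − |Γ|²)·P_inc = 61.8 mW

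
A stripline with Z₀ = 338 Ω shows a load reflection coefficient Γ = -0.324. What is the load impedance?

Z_L ≈ 173 Ω

Z_L = Z_0·(1 + Γ)/(1 − Γ) = 338·(0.676)/(1.32)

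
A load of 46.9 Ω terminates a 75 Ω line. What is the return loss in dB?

Γ = (46.9 − 75)/(46.9 + 75) = -0.231
RL = −20·log₁₀|Γ| = −20·log₁₀(0.231)

RL ≈ 12.7 dB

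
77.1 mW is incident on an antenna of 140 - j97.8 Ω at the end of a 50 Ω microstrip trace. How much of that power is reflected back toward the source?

P_reflected ≈ 29.8 mW

|Γ| = |(90 − j97.8)/(190 − j97.8)| = 0.622
|Γ|² = 0.387
P_refl = |Γ|²·P_inc = 29.8 mW, P_del = (1 − |Γ|²)·P_inc = 47.3 mW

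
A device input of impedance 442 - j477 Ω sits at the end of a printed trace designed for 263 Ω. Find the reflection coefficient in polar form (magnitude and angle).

Γ = (Z_L − Z_0)/(Z_L + Z_0) = (179 − j477)/(705 − j477)
|Γ| = 509/851 = 0.599

Γ ≈ 0.599 ∠ -35.3°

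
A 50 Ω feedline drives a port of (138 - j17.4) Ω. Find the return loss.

Γ = (88 − j17.4)/(188 − j17.4), |Γ| = 0.475
RL = −20·log₁₀|Γ| = −20·log₁₀(0.475)

RL ≈ 6.46 dB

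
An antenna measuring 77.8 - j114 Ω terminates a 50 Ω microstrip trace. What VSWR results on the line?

Γ = (Z_L − Z_0)/(Z_L + Z_0) = (27.8 − j114)/(127.8 − j114)
|Γ| = 117/171 = 0.685
VSWR = (1 + |Γ|)/(1 − |Γ|) = 1.69/0.315

VSWR ≈ 5.35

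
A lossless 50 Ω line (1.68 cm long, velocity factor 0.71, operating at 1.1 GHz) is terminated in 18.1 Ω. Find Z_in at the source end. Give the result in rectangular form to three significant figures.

Z_in ≈ 23.6 + j25.1 Ω

λ = v/f = 0.71·c / 1.1 GHz = 0.194 m
βl = 2π·l/λ = 2π × 0.0868 = 31.2°
tan(βl) = tan(31.2°) = 0.606
Z_in = Z_0·(Z_L + jZ_0·tanβl)/(Z_0 + jZ_L·tanβl)
     = 50·(18.1 + j30.3)/(50 + j11)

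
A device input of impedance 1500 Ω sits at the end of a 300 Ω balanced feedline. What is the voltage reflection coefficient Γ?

Γ = 0.667

Γ = (Z_L − Z_0)/(Z_L + Z_0) = (1500 − 300)/(1500 + 300) = 1200/1800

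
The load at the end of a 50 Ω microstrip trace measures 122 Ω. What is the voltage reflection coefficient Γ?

Γ = (Z_L − Z_0)/(Z_L + Z_0) = (122 − 50)/(122 + 50) = 72/172

Γ = 0.419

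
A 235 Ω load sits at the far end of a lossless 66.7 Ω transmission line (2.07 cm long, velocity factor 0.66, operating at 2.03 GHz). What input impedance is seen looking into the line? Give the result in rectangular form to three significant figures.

Z_in ≈ 19.9 − j14.8 Ω

λ = v/f = 0.66·c / 2.03 GHz = 0.0975 m
βl = 2π·l/λ = 2π × 0.212 = 76.4°
tan(βl) = tan(76.4°) = 4.13
Z_in = Z_0·(Z_L + jZ_0·tanβl)/(Z_0 + jZ_L·tanβl)
     = 66.7·(235 + j276)/(66.7 + j972)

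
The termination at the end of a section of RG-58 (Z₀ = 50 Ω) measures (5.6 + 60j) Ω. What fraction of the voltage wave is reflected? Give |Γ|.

|Γ| ≈ 0.912

Γ = (Z_L − Z_0)/(Z_L + Z_0) = (-44.4 + j60)/(55.6 + j60)
|Γ| = 74.6/81.8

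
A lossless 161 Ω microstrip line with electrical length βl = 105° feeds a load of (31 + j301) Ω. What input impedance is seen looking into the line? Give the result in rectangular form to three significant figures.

tan(βl) = tan(105°) = -3.73
Z_in = Z_0·(Z_L + jZ_0·tanβl)/(Z_0 + jZ_L·tanβl)
     = 161·(31 − j300)/(1280 − j116)

Z_in ≈ 7.21 − j36.9 Ω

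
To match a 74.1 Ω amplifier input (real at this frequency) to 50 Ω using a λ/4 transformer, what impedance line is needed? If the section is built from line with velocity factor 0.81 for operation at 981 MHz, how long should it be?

Z_qwt = √(Z_0·R_L) = √(50 × 74.1) = √3705
λ = 0.81·c/f = 0.248 m, so l = λ/4 = 0.0619 m

Z_qwt ≈ 60.9 Ω; length ≈ 6.19 cm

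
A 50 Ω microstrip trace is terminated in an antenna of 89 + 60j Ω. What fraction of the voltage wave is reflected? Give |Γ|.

|Γ| ≈ 0.473

Γ = (Z_L − Z_0)/(Z_L + Z_0) = (39 + j60)/(139 + j60)
|Γ| = 71.6/151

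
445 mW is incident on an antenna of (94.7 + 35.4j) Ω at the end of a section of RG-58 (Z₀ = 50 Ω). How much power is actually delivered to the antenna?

P_delivered ≈ 380 mW

|Γ| = |(44.7 + j35.4)/(144.7 + j35.4)| = 0.383
|Γ|² = 0.147
P_refl = |Γ|²·P_inc = 65.2 mW, P_del = (1 − |Γ|²)·P_inc = 380 mW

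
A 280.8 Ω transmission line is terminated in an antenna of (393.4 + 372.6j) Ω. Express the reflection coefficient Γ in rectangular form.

Γ = (Z_L − Z_0)/(Z_L + Z_0) = (112.6 + j372.6)/(674.2 + j372.6)

Γ ≈ 0.362 + j0.353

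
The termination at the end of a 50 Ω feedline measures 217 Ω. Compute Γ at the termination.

Γ = (Z_L − Z_0)/(Z_L + Z_0) = (217 − 50)/(217 + 50) = 167/267

Γ = 0.625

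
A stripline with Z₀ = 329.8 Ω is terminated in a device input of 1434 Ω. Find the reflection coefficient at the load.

Γ = 0.626

Γ = (Z_L − Z_0)/(Z_L + Z_0) = (1434 − 329.8)/(1434 + 329.8) = 1104/1764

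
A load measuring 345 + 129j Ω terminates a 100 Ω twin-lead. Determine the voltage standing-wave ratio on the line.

Γ = (Z_L − Z_0)/(Z_L + Z_0) = (245 + j129)/(445 + j129)
|Γ| = 277/463 = 0.598
VSWR = (1 + |Γ|)/(1 − |Γ|) = 1.6/0.402

VSWR ≈ 3.97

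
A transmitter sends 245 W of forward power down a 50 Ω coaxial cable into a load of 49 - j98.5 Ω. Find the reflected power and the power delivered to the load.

|Γ| = |(-1 − j98.5)/(99 − j98.5)| = 0.705
|Γ|² = 0.498
P_refl = |Γ|²·P_inc = 122 W, P_del = (1 − |Γ|²)·P_inc = 123 W

P_reflected ≈ 122 W; P_delivered ≈ 123 W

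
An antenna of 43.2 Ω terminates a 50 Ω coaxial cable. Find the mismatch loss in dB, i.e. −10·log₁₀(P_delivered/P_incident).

mismatch loss ≈ 0.0232 dB

Γ = (43.2 − 50)/(43.2 + 50) = -0.073
|Γ|² = 0.00532, so P_del/P_inc = 1 − |Γ|² = 0.995
ML = −10·log₁₀(1 − |Γ|²)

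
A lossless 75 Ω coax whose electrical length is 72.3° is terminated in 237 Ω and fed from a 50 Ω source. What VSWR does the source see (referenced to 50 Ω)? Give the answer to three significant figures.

VSWR ≈ 2.38

tan(βl) = 3.13
Z_in = Z_0·(Z_L + jZ_0·tanβl)/(Z_0 + jZ_L·tanβl) = 25.9 − j21.3 Ω
Γ_s = (Z_in − Z_s)/(Z_in + Z_s) = (-24.1 − j21.3)/(75.9 − j21.3), |Γ_s| = 0.408
VSWR = (1 + |Γ_s|)/(1 − |Γ_s|)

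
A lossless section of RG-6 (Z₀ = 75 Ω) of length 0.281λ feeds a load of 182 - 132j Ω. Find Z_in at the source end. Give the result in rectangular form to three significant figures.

Z_in ≈ 22.7 + j29.4 Ω

βl = 2π × 0.281 = 101°
tan(βl) = tan(101°) = -5.07
Z_in = Z_0·(Z_L + jZ_0·tanβl)/(Z_0 + jZ_L·tanβl)
     = 75·(182 − j512)/(-594 − j923)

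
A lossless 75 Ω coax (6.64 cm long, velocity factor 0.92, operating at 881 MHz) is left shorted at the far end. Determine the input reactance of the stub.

X_in ≈ 308 Ω (inductive)

λ = v/f = 0.92·c / 881 MHz = 0.313 m
βl = 2π·l/λ = 2π × 0.212 = 76.3°
tan(βl) = 4.1
For a shorted stub, Z_in = jZ_0·tan(βl)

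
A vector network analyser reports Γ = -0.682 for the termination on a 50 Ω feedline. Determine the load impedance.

Z_L ≈ 9.45 Ω

Z_L = Z_0·(1 + Γ)/(1 − Γ) = 50·(0.318)/(1.68)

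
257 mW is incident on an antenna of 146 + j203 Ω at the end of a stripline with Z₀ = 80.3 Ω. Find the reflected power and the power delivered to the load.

P_reflected ≈ 127 mW; P_delivered ≈ 130 mW

|Γ| = |(65.7 + j203)/(226.3 + j203)| = 0.702
|Γ|² = 0.493
P_refl = |Γ|²·P_inc = 127 mW, P_del = (1 − |Γ|²)·P_inc = 130 mW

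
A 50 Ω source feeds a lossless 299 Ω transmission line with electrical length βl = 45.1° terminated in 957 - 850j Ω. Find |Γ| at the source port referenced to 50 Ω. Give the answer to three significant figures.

tan(βl) = 1
Z_in = Z_0·(Z_L + jZ_0·tanβl)/(Z_0 + jZ_L·tanβl) = 76.3 − j206 Ω
Γ_s = (Z_in − Z_s)/(Z_in + Z_s) = (26.3 − j206)/(126 − j206), |Γ_s| = 0.86

|Γ| ≈ 0.86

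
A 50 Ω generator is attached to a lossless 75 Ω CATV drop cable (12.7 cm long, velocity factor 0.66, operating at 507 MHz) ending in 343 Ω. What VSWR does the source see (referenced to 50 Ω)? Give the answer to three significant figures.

VSWR ≈ 3.87

λ = v/f = 0.66·c / 507 MHz = 0.391 m
βl = 2π·l/λ = 2π × 0.325 = 117°
tan(βl) = -1.96
Z_in = Z_0·(Z_L + jZ_0·tanβl)/(Z_0 + jZ_L·tanβl) = 20.4 + j36 Ω
Γ_s = (Z_in − Z_s)/(Z_in + Z_s) = (-29.6 + j36)/(70.4 + j36), |Γ_s| = 0.589
VSWR = (1 + |Γ_s|)/(1 − |Γ_s|)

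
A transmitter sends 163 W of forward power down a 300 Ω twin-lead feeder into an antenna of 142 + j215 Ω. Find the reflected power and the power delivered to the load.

P_reflected ≈ 48 W; P_delivered ≈ 115 W

|Γ| = |(-158 + j215)/(442 + j215)| = 0.543
|Γ|² = 0.295
P_refl = |Γ|²·P_inc = 48 W, P_del = (1 − |Γ|²)·P_inc = 115 W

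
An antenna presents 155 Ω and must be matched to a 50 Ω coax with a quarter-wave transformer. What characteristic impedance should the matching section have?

Z_qwt = √(Z_0·R_L) = √(50 × 155) = √7750

Z_qwt ≈ 88 Ω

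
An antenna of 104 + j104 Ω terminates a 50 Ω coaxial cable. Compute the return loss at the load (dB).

Γ = (54 + j104)/(154 + j104), |Γ| = 0.631
RL = −20·log₁₀|Γ| = −20·log₁₀(0.631)

RL ≈ 4 dB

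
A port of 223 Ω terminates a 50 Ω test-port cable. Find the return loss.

RL ≈ 3.96 dB

Γ = (223 − 50)/(223 + 50) = 0.634
RL = −20·log₁₀|Γ| = −20·log₁₀(0.634)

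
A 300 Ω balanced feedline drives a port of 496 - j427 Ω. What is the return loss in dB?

RL ≈ 5.68 dB

Γ = (196 − j427)/(796 − j427), |Γ| = 0.52
RL = −20·log₁₀|Γ| = −20·log₁₀(0.52)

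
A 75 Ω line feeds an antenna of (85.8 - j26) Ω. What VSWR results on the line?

Γ = (Z_L − Z_0)/(Z_L + Z_0) = (10.8 − j26)/(160.8 − j26)
|Γ| = 28.2/163 = 0.173
VSWR = (1 + |Γ|)/(1 − |Γ|) = 1.17/0.827

VSWR ≈ 1.42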